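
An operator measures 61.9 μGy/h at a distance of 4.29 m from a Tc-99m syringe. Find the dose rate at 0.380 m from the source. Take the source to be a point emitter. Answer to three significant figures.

By the inverse-square law, the rate at 0.380 m is
61.9 × (4.29/0.380)² = 61.9 × 127.5 = 7892 μGy/h.

7890 μGy/h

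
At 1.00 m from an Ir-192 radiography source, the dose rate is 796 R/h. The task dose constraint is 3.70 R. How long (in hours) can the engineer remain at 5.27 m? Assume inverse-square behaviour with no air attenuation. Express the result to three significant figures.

Since intensity falls as 1/r², rate at 5.27 m:
796 × (1.00/5.27)² = 796 × 0.03601 = 28.66 R/h.
Stay time = 3.70 R ÷ 28.66 R/h = 0.1291 h.

0.129 h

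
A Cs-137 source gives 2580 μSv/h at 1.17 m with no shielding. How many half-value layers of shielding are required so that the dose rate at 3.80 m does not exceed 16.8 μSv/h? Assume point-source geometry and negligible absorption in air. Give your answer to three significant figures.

At 3.80 m, distance alone gives 2580 × (1.17/3.80)² = 2580 × 0.09480 = 244.6 μSv/h.
Further attenuation needed: 244.6/16.8 = 14.56.
n = log₂(14.56) = 3.864 half-value layers.

3.86 half-value layers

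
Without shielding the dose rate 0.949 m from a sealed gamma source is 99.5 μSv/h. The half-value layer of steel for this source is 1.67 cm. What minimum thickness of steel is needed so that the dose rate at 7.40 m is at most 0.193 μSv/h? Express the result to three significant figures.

At 7.40 m, distance alone gives (0.949/7.40)² = 0.01645, so 99.5 × 0.01645 = 1.637 μSv/h.
Further attenuation needed: 1.637/0.193 = 8.482.
n = log₂(8.482) = 3.084 half-value layers.
Thickness = 3.084 × 1.67 cm = 5.150 cm.

5.15 cm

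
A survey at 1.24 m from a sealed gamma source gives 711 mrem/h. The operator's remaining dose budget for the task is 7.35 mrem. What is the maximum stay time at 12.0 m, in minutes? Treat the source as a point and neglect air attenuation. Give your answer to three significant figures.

58.1 min

Since intensity falls as 1/r², rate at 12.0 m:
711 × (1.24/12.0)² = 711 × 0.01068 = 7.593 mrem/h.
Stay time = 7.35 mrem ÷ 7.593 mrem/h = 0.9680 h = 58.08 min.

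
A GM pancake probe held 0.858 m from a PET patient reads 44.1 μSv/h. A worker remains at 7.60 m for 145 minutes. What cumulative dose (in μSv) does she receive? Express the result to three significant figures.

1.36 μSv

Since intensity falls as 1/r², rate at 7.60 m:
44.1 × (0.858/7.60)² = 44.1 × 0.01275 = 0.5623 μSv/h.
Dose = rate × time = 0.5623 μSv/h × 2.417 h = 1.359 μSv.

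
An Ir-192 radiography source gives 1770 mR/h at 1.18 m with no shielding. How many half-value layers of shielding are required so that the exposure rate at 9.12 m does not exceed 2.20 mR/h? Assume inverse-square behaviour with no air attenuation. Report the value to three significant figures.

At 9.12 m, distance alone gives (1.18/9.12)² = 0.01674, so 1770 × 0.01674 = 29.63 mR/h.
Further attenuation needed: 29.63/2.20 = 13.47.
n = log₂(13.47) = 3.752 half-value layers.

3.75 half-value layers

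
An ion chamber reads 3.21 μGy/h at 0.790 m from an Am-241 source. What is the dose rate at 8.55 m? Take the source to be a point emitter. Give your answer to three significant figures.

0.0274 μGy/h

Intensity scales as (d₁/d₂)², so the rate at 8.55 m is
3.21 × (0.790/8.55)² = 3.21 × 0.008537 = 0.02740 μGy/h.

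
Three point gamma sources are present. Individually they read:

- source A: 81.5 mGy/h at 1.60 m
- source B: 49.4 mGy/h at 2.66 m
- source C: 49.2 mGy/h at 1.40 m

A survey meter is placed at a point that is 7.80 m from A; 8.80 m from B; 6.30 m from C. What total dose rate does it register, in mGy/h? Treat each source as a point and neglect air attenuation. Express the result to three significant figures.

10.4 mGy/h

By superposition, sum each source's inverse-square contribution:
A: 81.5 × (1.60/7.80)² = 3.429 mGy/h
B: 49.4 × (2.66/8.80)² = 4.514 mGy/h
C: 49.2 × (1.40/6.30)² = 2.430 mGy/h
Total = 3.429 + 4.514 + 2.430 = 10.37 mGy/h.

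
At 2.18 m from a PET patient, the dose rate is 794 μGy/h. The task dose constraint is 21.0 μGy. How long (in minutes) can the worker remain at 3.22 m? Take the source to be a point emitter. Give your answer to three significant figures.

3.46 min

Intensity scales as (d₁/d₂)², so rate at 3.22 m:
(2.18/3.22)² = 0.4584, so 794 × 0.4584 = 364.0 μGy/h.
Stay time = 21.0 μGy ÷ 364.0 μGy/h = 0.05769 h = 3.461 min.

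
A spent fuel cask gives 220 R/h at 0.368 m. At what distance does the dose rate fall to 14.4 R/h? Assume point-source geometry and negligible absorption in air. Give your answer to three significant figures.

Intensity scales as (d₁/d₂)², so d₂ = d₁·√(I₁/I₂).
I₁/I₂ = 220/14.4 = 15.28, so d₂ = 0.368 × √15.28 = 1.438 m.

1.44 m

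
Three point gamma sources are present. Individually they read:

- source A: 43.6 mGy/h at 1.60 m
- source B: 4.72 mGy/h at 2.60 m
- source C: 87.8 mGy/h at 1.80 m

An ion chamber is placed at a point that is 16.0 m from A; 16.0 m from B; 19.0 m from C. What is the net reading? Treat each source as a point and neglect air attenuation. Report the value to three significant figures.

By superposition, sum each source's inverse-square contribution:
A: 43.6 × (1.60/16.0)² = 0.4360 mGy/h
B: 4.72 × (2.60/16.0)² = 0.1246 mGy/h
C: 87.8 × (1.80/19.0)² = 0.7880 mGy/h
Total = 0.4360 + 0.1246 + 0.7880 = 1.349 mGy/h.

1.35 mGy/h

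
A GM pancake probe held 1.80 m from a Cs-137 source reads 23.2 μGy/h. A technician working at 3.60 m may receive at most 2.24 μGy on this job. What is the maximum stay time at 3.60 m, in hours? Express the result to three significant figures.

Applying the 1/r² law, rate at 3.60 m:
(1.80/3.60)² = 0.2500, so 23.2 × 0.2500 = 5.800 μGy/h.
Stay time = 2.24 μGy ÷ 5.800 μGy/h = 0.3862 h.

0.386 h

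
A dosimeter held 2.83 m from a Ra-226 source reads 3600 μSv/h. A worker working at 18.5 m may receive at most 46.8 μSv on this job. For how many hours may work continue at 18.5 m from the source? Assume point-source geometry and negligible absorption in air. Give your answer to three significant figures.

0.556 h

Applying the 1/r² law, rate at 18.5 m:
3600 × (2.83/18.5)² = 3600 × 0.02340 = 84.24 μSv/h.
Stay time = 46.8 μSv ÷ 84.24 μSv/h = 0.5556 h.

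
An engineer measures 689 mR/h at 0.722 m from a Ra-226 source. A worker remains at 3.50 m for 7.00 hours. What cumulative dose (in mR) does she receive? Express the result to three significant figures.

205 mR

Since intensity falls as 1/r², rate at 3.50 m:
(0.722/3.50)² = 0.04255, so 689 × 0.04255 = 29.32 mR/h.
Dose = rate × time = 29.32 mR/h × 7.000 h = 205.2 mR.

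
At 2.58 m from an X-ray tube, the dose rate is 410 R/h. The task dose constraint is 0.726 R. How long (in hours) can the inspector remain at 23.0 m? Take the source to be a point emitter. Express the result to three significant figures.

Using I₁d₁² = I₂d₂², rate at 23.0 m:
(2.58/23.0)² = 0.01258, so 410 × 0.01258 = 5.158 R/h.
Stay time = 0.726 R ÷ 5.158 R/h = 0.1408 h.

0.141 h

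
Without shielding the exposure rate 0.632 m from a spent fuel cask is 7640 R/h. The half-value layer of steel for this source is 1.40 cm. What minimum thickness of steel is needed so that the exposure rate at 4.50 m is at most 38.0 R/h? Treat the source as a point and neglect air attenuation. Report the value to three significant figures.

At 4.50 m, distance alone gives (0.632/4.50)² = 0.01972, so 7640 × 0.01972 = 150.7 R/h.
Further attenuation needed: 150.7/38.0 = 3.966.
n = log₂(3.966) = 1.988 half-value layers.
Thickness = 1.988 × 1.40 cm = 2.783 cm.

2.78 cm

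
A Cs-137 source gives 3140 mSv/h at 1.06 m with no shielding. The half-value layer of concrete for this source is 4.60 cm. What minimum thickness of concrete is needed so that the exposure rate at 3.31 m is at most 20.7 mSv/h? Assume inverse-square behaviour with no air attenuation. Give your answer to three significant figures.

18.2 cm

At 3.31 m, distance alone gives (1.06/3.31)² = 0.1026, so 3140 × 0.1026 = 322.2 mSv/h.
Further attenuation needed: 322.2/20.7 = 15.57.
n = log₂(15.57) = 3.961 half-value layers.
Thickness = 3.961 × 4.60 cm = 18.22 cm.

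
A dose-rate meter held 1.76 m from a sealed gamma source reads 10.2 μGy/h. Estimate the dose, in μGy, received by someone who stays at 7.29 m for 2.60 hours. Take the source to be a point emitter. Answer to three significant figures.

By the inverse-square law, rate at 7.29 m:
10.2 × (1.76/7.29)² = 10.2 × 0.05829 = 0.5946 μGy/h.
Dose = rate × time = 0.5946 μGy/h × 2.600 h = 1.546 μGy.

1.55 μGy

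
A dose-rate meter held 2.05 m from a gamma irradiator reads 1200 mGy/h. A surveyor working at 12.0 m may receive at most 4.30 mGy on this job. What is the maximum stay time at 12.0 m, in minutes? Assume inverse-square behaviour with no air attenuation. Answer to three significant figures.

Since intensity falls as 1/r², rate at 12.0 m:
(2.05/12.0)² = 0.02918, so 1200 × 0.02918 = 35.02 mGy/h.
Stay time = 4.30 mGy ÷ 35.02 mGy/h = 0.1228 h = 7.368 min.

7.37 min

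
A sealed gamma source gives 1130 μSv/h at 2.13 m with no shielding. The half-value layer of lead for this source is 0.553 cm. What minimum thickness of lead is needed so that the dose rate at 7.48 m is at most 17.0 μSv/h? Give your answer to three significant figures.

1.34 cm

At 7.48 m, distance alone gives 1130 × (2.13/7.48)² = 1130 × 0.08109 = 91.63 μSv/h.
Further attenuation needed: 91.63/17.0 = 5.390.
n = log₂(5.390) = 2.430 half-value layers.
Thickness = 2.430 × 0.553 cm = 1.344 cm.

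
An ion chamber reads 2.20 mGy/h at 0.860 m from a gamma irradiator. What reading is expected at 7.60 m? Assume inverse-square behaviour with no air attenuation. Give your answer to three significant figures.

Since intensity falls as 1/r², the rate at 7.60 m is
(0.860/7.60)² = 0.01280, so 2.20 × 0.01280 = 0.02816 mGy/h.

0.0282 mGy/h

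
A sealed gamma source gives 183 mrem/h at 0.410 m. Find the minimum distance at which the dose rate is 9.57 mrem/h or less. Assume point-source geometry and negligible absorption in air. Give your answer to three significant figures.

Since intensity falls as 1/r², d₂ = d₁·√(I₁/I₂).
I₁/I₂ = 183/9.57 = 19.12, so d₂ = 0.410 × √19.12 = 1.793 m.

1.79 m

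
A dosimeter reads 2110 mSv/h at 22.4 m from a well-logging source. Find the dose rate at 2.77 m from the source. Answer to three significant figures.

138000 mSv/h

Intensity scales as (d₁/d₂)², so the rate at 2.77 m is
(22.4/2.77)² = 65.39, so 2110 × 65.39 = 138000 mSv/h.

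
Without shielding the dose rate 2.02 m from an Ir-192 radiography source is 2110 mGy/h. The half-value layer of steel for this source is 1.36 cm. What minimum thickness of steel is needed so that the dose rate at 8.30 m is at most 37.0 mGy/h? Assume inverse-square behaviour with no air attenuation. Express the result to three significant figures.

2.39 cm

At 8.30 m, distance alone gives 2110 × (2.02/8.30)² = 2110 × 0.05923 = 125.0 mGy/h.
Further attenuation needed: 125.0/37.0 = 3.378.
n = log₂(3.378) = 1.756 half-value layers.
Thickness = 1.756 × 1.36 cm = 2.388 cm.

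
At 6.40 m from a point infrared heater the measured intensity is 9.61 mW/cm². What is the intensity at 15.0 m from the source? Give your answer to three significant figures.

By the inverse-square law, scaling from 6.40 m to 15.0 m:
9.61 × (6.40/15.0)² = 9.61 × 0.1820 = 1.749 mW/cm².

1.75 mW/cm²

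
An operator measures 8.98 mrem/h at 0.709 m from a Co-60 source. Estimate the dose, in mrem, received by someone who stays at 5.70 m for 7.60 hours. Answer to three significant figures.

1.06 mrem

By the inverse-square law, rate at 5.70 m:
(0.709/5.70)² = 0.01547, so 8.98 × 0.01547 = 0.1389 mrem/h.
Dose = rate × time = 0.1389 mrem/h × 7.600 h = 1.056 mrem.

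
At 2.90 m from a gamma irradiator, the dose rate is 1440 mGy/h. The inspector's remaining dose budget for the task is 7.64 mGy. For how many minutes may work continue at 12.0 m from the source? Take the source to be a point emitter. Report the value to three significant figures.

Applying the 1/r² law, rate at 12.0 m:
(2.90/12.0)² = 0.05840, so 1440 × 0.05840 = 84.10 mGy/h.
Stay time = 7.64 mGy ÷ 84.10 mGy/h = 0.09084 h = 5.450 min.

5.45 min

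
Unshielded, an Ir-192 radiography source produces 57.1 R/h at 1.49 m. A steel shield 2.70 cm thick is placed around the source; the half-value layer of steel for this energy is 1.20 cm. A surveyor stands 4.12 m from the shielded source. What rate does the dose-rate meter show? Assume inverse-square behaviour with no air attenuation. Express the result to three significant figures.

Distance alone: (1.49/4.12)² = 0.1308, so 57.1 × 0.1308 = 7.469 R/h.
Shield: 2.70/1.20 = 2.250 half-value layers → attenuation 2^(−2.250) = 0.2102.
Combined: 7.469 × 0.2102 = 1.570 R/h.

1.57 R/h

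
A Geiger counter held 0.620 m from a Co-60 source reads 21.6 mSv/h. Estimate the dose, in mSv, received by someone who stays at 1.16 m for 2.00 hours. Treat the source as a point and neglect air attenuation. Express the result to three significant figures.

Using I₁d₁² = I₂d₂², rate at 1.16 m:
21.6 × (0.620/1.16)² = 21.6 × 0.2857 = 6.171 mSv/h.
Dose = rate × time = 6.171 mSv/h × 2.000 h = 12.34 mSv.

12.3 mSv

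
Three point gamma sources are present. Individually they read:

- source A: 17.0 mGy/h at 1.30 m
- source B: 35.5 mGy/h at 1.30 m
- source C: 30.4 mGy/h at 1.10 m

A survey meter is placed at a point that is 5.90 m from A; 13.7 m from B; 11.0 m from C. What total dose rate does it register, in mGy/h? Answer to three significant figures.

Each source contributes Iᵢ·(dᵢ/rᵢ)²; contributions add.
A: 17.0 × (1.30/5.90)² = 0.8253 mGy/h
B: 35.5 × (1.30/13.7)² = 0.3196 mGy/h
C: 30.4 × (1.10/11.0)² = 0.3040 mGy/h
Total = 0.8253 + 0.3196 + 0.3040 = 1.449 mGy/h.

1.45 mGy/h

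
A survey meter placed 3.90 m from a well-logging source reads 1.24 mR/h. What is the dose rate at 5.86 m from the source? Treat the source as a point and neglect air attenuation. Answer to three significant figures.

0.549 mR/h

Since intensity falls as 1/r², scaling from 3.90 m to 5.86 m:
(3.90/5.86)² = 0.4429, so 1.24 × 0.4429 = 0.5492 mR/h.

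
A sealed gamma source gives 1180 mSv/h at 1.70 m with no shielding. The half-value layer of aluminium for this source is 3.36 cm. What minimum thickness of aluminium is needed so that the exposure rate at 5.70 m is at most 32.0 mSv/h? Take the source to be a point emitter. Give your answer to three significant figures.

5.76 cm

At 5.70 m, distance alone gives 1180 × (1.70/5.70)² = 1180 × 0.08895 = 105.0 mSv/h.
Further attenuation needed: 105.0/32.0 = 3.281.
n = log₂(3.281) = 1.714 half-value layers.
Thickness = 1.714 × 3.36 cm = 5.759 cm.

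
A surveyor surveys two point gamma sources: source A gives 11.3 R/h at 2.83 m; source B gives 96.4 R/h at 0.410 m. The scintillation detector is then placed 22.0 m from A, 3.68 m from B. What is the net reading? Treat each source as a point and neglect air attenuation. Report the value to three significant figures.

1.38 R/h

Each source contributes Iᵢ·(dᵢ/rᵢ)²; contributions add.
A: 11.3 × (2.83/22.0)² = 0.1870 R/h
B: 96.4 × (0.410/3.68)² = 1.197 R/h
Total = 0.1870 + 1.197 = 1.384 R/h.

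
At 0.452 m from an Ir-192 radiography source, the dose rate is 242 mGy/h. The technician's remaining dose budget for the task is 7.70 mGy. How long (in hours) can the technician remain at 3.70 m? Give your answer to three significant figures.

Applying the 1/r² law, rate at 3.70 m:
(0.452/3.70)² = 0.01492, so 242 × 0.01492 = 3.611 mGy/h.
Stay time = 7.70 mGy ÷ 3.611 mGy/h = 2.132 h.

2.13 h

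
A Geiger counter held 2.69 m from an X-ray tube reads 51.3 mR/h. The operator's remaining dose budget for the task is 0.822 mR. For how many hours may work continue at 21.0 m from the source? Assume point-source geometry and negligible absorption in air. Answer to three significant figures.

0.977 h

Intensity scales as (d₁/d₂)², so rate at 21.0 m:
(2.69/21.0)² = 0.01641, so 51.3 × 0.01641 = 0.8418 mR/h.
Stay time = 0.822 mR ÷ 0.8418 mR/h = 0.9765 h.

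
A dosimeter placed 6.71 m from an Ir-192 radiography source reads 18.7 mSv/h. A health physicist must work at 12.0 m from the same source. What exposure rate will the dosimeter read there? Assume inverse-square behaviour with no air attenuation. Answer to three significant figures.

Using I₁d₁² = I₂d₂², scaling from 6.71 m to 12.0 m:
(6.71/12.0)² = 0.3127, so 18.7 × 0.3127 = 5.847 mSv/h.

5.85 mSv/h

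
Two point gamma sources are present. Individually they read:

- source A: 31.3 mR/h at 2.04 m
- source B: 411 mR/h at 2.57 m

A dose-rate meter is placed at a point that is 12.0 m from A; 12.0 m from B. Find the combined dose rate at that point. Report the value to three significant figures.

19.8 mR/h

Each source contributes Iᵢ·(dᵢ/rᵢ)²; contributions add.
A: 31.3 × (2.04/12.0)² = 0.9046 mR/h
B: 411 × (2.57/12.0)² = 18.85 mR/h
Total = 0.9046 + 18.85 = 19.75 mR/h.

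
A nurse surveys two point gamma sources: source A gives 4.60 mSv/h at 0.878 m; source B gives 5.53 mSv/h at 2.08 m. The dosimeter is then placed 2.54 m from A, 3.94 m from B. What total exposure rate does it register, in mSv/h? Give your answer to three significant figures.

2.09 mSv/h

By superposition, sum each source's inverse-square contribution:
A: 4.60 × (0.878/2.54)² = 0.5496 mSv/h
B: 5.53 × (2.08/3.94)² = 1.541 mSv/h
Total = 0.5496 + 1.541 = 2.091 mSv/h.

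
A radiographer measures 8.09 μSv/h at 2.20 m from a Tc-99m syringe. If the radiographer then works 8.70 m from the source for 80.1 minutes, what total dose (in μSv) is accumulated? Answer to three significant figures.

Using I₁d₁² = I₂d₂², rate at 8.70 m:
8.09 × (2.20/8.70)² = 8.09 × 0.06395 = 0.5174 μSv/h.
Dose = rate × time = 0.5174 μSv/h × 1.335 h = 0.6907 μSv.

0.691 μSv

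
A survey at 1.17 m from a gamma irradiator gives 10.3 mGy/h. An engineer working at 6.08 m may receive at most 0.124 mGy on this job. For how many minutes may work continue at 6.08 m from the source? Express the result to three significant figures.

Since intensity falls as 1/r², rate at 6.08 m:
10.3 × (1.17/6.08)² = 10.3 × 0.03703 = 0.3814 mGy/h.
Stay time = 0.124 mGy ÷ 0.3814 mGy/h = 0.3251 h = 19.51 min.

19.5 min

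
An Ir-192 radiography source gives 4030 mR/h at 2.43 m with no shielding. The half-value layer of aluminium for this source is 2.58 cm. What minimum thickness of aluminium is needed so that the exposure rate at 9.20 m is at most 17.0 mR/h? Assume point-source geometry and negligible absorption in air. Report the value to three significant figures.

10.4 cm

At 9.20 m, distance alone gives (2.43/9.20)² = 0.06976, so 4030 × 0.06976 = 281.1 mR/h.
Further attenuation needed: 281.1/17.0 = 16.54.
n = log₂(16.54) = 4.048 half-value layers.
Thickness = 4.048 × 2.58 cm = 10.44 cm.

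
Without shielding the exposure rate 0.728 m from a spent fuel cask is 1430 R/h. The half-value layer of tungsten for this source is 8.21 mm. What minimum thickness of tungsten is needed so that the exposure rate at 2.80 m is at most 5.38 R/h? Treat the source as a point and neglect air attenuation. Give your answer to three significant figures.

34.2 mm

At 2.80 m, distance alone gives 1430 × (0.728/2.80)² = 1430 × 0.06760 = 96.67 R/h.
Further attenuation needed: 96.67/5.38 = 17.97.
n = log₂(17.97) = 4.168 half-value layers.
Thickness = 4.168 × 8.21 mm = 34.22 mm.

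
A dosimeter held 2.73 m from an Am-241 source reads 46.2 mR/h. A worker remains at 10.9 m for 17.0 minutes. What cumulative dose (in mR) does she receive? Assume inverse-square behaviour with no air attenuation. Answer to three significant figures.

0.821 mR

Applying the 1/r² law, rate at 10.9 m:
46.2 × (2.73/10.9)² = 46.2 × 0.06273 = 2.898 mR/h.
Dose = rate × time = 2.898 mR/h × 0.2833 h = 0.8210 mR.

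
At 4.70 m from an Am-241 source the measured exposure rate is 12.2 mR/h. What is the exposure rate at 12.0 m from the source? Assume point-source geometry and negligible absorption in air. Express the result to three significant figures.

Intensity scales as (d₁/d₂)², so scaling from 4.70 m to 12.0 m:
(4.70/12.0)² = 0.1534, so 12.2 × 0.1534 = 1.871 mR/h.

1.87 mR/h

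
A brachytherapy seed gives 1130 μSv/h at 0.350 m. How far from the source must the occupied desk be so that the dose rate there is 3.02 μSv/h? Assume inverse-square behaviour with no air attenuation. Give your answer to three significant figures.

Since intensity falls as 1/r², d₂ = d₁·√(I₁/I₂).
I₁/I₂ = 1130/3.02 = 374.2, so d₂ = 0.350 × √374.2 = 6.770 m.

6.77 m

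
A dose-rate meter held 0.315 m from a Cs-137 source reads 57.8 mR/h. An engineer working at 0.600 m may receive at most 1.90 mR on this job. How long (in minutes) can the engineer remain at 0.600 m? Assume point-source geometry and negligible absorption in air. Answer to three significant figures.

Since intensity falls as 1/r², rate at 0.600 m:
(0.315/0.600)² = 0.2756, so 57.8 × 0.2756 = 15.93 mR/h.
Stay time = 1.90 mR ÷ 15.93 mR/h = 0.1193 h = 7.158 min.

7.16 min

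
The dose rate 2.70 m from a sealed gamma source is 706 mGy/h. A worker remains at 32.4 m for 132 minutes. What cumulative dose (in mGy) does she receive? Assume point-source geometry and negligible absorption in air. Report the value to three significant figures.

10.8 mGy

By the inverse-square law, rate at 32.4 m:
706 × (2.70/32.4)² = 706 × 0.006944 = 4.902 mGy/h.
Dose = rate × time = 4.902 mGy/h × 2.200 h = 10.78 mGy.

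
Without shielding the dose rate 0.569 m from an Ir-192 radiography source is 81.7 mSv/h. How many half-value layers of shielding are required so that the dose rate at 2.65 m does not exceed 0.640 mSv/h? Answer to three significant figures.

At 2.65 m, distance alone gives 81.7 × (0.569/2.65)² = 81.7 × 0.04610 = 3.766 mSv/h.
Further attenuation needed: 3.766/0.640 = 5.884.
n = log₂(5.884) = 2.557 half-value layers.

2.56 half-value layers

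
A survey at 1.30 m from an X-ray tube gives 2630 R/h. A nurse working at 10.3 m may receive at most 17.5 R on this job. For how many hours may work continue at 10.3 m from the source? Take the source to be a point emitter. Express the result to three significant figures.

Intensity scales as (d₁/d₂)², so rate at 10.3 m:
2630 × (1.30/10.3)² = 2630 × 0.01593 = 41.90 R/h.
Stay time = 17.5 R ÷ 41.90 R/h = 0.4177 h.

0.418 h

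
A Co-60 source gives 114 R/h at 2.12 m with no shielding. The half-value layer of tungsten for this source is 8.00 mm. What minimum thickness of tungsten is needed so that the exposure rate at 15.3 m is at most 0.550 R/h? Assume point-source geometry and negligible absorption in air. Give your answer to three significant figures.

At 15.3 m, distance alone gives 114 × (2.12/15.3)² = 114 × 0.01920 = 2.189 R/h.
Further attenuation needed: 2.189/0.550 = 3.980.
n = log₂(3.980) = 1.993 half-value layers.
Thickness = 1.993 × 8.00 mm = 15.94 mm.

15.9 mm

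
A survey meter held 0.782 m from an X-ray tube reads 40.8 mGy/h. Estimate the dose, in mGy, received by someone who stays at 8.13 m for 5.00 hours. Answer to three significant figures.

Using I₁d₁² = I₂d₂², rate at 8.13 m:
40.8 × (0.782/8.13)² = 40.8 × 0.009252 = 0.3775 mGy/h.
Dose = rate × time = 0.3775 mGy/h × 5.000 h = 1.887 mGy.

1.89 mGy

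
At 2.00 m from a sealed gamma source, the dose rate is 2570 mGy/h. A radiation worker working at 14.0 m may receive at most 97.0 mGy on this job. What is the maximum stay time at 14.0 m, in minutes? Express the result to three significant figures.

111 min

Applying the 1/r² law, rate at 14.0 m:
(2.00/14.0)² = 0.02041, so 2570 × 0.02041 = 52.45 mGy/h.
Stay time = 97.0 mGy ÷ 52.45 mGy/h = 1.849 h = 110.9 min.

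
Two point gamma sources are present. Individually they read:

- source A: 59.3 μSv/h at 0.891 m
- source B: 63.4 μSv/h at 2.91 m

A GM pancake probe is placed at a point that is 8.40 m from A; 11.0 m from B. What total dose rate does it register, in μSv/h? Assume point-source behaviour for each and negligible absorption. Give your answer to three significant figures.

By superposition, sum each source's inverse-square contribution:
A: 59.3 × (0.891/8.40)² = 0.6672 μSv/h
B: 63.4 × (2.91/11.0)² = 4.437 μSv/h
Total = 0.6672 + 4.437 = 5.104 μSv/h.

5.10 μSv/h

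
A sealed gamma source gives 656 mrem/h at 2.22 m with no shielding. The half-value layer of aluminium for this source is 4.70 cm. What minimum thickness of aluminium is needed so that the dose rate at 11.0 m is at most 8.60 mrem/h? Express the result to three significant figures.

At 11.0 m, distance alone gives 656 × (2.22/11.0)² = 656 × 0.04073 = 26.72 mrem/h.
Further attenuation needed: 26.72/8.60 = 3.107.
n = log₂(3.107) = 1.636 half-value layers.
Thickness = 1.636 × 4.70 cm = 7.689 cm.

7.69 cm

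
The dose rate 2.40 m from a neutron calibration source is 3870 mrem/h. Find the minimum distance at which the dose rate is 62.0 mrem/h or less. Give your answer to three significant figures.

19.0 m

Intensity scales as (d₁/d₂)², so d₂ = d₁·√(I₁/I₂).
I₁/I₂ = 3870/62.0 = 62.42, so d₂ = 2.40 × √62.42 = 18.96 m.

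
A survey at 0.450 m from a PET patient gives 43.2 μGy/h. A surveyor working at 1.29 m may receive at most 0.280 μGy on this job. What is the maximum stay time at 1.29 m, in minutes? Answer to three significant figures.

3.20 min

Using I₁d₁² = I₂d₂², rate at 1.29 m:
43.2 × (0.450/1.29)² = 43.2 × 0.1217 = 5.257 μGy/h.
Stay time = 0.280 μGy ÷ 5.257 μGy/h = 0.05326 h = 3.196 min.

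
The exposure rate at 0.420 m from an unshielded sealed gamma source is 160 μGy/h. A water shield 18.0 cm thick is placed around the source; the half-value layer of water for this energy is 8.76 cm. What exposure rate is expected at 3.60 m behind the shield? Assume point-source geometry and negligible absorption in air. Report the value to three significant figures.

Distance alone: 160 × (0.420/3.60)² = 160 × 0.01361 = 2.178 μGy/h.
Shield: 18.0/8.76 = 2.055 half-value layers → attenuation 2^(−2.055) = 0.2406.
Combined: 2.178 × 0.2406 = 0.5240 μGy/h.

0.524 μGy/h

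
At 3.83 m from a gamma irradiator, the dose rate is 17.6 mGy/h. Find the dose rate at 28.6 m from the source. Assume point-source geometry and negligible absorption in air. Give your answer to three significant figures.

Since intensity falls as 1/r², the rate at 28.6 m is
17.6 × (3.83/28.6)² = 17.6 × 0.01793 = 0.3156 mGy/h.

0.316 mGy/h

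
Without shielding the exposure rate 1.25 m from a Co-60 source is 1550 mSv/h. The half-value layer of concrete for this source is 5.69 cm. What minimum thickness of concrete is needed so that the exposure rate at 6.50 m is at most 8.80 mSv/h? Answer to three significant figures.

At 6.50 m, distance alone gives 1550 × (1.25/6.50)² = 1550 × 0.03698 = 57.32 mSv/h.
Further attenuation needed: 57.32/8.80 = 6.514.
n = log₂(6.514) = 2.704 half-value layers.
Thickness = 2.704 × 5.69 cm = 15.39 cm.

15.4 cm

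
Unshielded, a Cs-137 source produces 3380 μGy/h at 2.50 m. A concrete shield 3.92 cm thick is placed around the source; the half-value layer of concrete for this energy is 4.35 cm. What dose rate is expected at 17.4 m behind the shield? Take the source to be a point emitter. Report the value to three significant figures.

Distance alone: (2.50/17.4)² = 0.02064, so 3380 × 0.02064 = 69.76 μGy/h.
Shield: 3.92/4.35 = 0.9011 half-value layers → attenuation 2^(−0.9011) = 0.5355.
Combined: 69.76 × 0.5355 = 37.36 μGy/h.

37.4 μGy/h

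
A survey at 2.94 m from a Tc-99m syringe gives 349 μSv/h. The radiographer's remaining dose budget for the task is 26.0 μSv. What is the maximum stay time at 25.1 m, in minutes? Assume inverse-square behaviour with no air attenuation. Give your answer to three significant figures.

By the inverse-square law, rate at 25.1 m:
349 × (2.94/25.1)² = 349 × 0.01372 = 4.788 μSv/h.
Stay time = 26.0 μSv ÷ 4.788 μSv/h = 5.430 h = 325.8 min.

326 min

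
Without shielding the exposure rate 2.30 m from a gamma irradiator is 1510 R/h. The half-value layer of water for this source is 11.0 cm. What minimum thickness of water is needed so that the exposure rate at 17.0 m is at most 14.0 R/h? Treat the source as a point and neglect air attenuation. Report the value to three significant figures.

At 17.0 m, distance alone gives (2.30/17.0)² = 0.01830, so 1510 × 0.01830 = 27.63 R/h.
Further attenuation needed: 27.63/14.0 = 1.974.
n = log₂(1.974) = 0.9811 half-value layers.
Thickness = 0.9811 × 11.0 cm = 10.79 cm.

10.8 cm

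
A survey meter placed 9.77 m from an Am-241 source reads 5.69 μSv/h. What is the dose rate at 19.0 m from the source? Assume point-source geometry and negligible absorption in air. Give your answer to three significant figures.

Intensity scales as (d₁/d₂)², so scaling from 9.77 m to 19.0 m:
5.69 × (9.77/19.0)² = 5.69 × 0.2644 = 1.504 μSv/h.

1.50 μSv/h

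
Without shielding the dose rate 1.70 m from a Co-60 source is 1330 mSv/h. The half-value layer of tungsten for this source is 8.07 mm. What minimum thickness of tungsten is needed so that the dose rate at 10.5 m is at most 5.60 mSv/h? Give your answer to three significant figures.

At 10.5 m, distance alone gives 1330 × (1.70/10.5)² = 1330 × 0.02621 = 34.86 mSv/h.
Further attenuation needed: 34.86/5.60 = 6.225.
n = log₂(6.225) = 2.638 half-value layers.
Thickness = 2.638 × 8.07 mm = 21.29 mm.

21.3 mm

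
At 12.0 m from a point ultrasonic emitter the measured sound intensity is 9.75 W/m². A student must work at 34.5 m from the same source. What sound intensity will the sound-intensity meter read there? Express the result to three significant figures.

1.18 W/m²

Since intensity falls as 1/r², scaling from 12.0 m to 34.5 m:
9.75 × (12.0/34.5)² = 9.75 × 0.1210 = 1.180 W/m².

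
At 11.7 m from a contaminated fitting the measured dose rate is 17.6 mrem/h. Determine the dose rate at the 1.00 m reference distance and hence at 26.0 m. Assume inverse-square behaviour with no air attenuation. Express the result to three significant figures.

2410 mrem/h; 3.56 mrem/h

Since intensity falls as 1/r²,
At 1.00 m: 17.6 × (11.7/1.00)² = 17.6 × 136.9 = 2409 mrem/h
At 26.0 m: 2409 × (1.00/26.0)² = 2409 × 0.001479 = 3.563 mrem/h.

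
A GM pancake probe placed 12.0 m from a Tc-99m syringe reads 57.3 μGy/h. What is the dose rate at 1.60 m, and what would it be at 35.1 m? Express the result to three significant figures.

Using I₁d₁² = I₂d₂²,
At 1.60 m: 57.3 × (12.0/1.60)² = 57.3 × 56.25 = 3223 μGy/h
At 35.1 m: (1.60/35.1)² = 0.002078, so 3223 × 0.002078 = 6.697 μGy/h.

3220 μGy/h; 6.70 μGy/h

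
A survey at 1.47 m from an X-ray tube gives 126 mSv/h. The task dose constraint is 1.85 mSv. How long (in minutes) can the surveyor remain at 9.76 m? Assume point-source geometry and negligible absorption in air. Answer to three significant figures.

Since intensity falls as 1/r², rate at 9.76 m:
126 × (1.47/9.76)² = 126 × 0.02268 = 2.858 mSv/h.
Stay time = 1.85 mSv ÷ 2.858 mSv/h = 0.6473 h = 38.84 min.

38.8 min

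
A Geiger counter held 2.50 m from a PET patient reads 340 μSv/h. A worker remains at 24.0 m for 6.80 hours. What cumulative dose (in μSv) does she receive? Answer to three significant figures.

25.1 μSv

Using I₁d₁² = I₂d₂², rate at 24.0 m:
(2.50/24.0)² = 0.01085, so 340 × 0.01085 = 3.689 μSv/h.
Dose = rate × time = 3.689 μSv/h × 6.800 h = 25.09 μSv.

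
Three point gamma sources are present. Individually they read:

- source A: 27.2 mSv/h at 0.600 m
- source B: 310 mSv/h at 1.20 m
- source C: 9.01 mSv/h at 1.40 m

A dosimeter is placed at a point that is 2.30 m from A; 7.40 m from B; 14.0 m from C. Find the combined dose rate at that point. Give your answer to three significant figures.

By superposition, sum each source's inverse-square contribution:
A: 27.2 × (0.600/2.30)² = 1.851 mSv/h
B: 310 × (1.20/7.40)² = 8.152 mSv/h
C: 9.01 × (1.40/14.0)² = 0.09010 mSv/h
Total = 1.851 + 8.152 + 0.09010 = 10.09 mSv/h.

10.1 mSv/h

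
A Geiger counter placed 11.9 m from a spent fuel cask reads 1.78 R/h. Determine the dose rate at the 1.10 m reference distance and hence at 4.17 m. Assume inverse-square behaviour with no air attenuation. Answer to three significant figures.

By the inverse-square law,
At 1.10 m: (11.9/1.10)² = 117.0, so 1.78 × 117.0 = 208.3 R/h
At 4.17 m: 208.3 × (1.10/4.17)² = 208.3 × 0.06958 = 14.49 R/h.

208 R/h; 14.5 R/h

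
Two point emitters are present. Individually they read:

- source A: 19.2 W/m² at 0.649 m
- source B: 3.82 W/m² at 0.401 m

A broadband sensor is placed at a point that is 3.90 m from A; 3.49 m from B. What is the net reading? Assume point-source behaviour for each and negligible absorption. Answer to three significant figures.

0.582 W/m²

By superposition, sum each source's inverse-square contribution:
A: 19.2 × (0.649/3.90)² = 0.5317 W/m²
B: 3.82 × (0.401/3.49)² = 0.05043 W/m²
Total = 0.5317 + 0.05043 = 0.5821 W/m².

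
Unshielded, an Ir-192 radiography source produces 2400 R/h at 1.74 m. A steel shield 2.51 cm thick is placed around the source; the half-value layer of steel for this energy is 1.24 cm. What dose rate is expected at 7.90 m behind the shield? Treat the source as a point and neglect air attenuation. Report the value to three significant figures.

28.6 R/h

Distance alone: 2400 × (1.74/7.90)² = 2400 × 0.04851 = 116.4 R/h.
Shield: 2.51/1.24 = 2.024 half-value layers → attenuation 2^(−2.024) = 0.2459.
Combined: 116.4 × 0.2459 = 28.62 R/h.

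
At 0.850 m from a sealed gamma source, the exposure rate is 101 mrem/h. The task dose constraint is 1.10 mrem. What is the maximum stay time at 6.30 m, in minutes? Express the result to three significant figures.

Applying the 1/r² law, rate at 6.30 m:
101 × (0.850/6.30)² = 101 × 0.01820 = 1.838 mrem/h.
Stay time = 1.10 mrem ÷ 1.838 mrem/h = 0.5985 h = 35.91 min.

35.9 min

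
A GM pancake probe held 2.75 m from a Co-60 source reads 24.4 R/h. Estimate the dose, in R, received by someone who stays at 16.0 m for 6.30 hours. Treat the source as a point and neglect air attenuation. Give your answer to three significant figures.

Intensity scales as (d₁/d₂)², so rate at 16.0 m:
(2.75/16.0)² = 0.02954, so 24.4 × 0.02954 = 0.7208 R/h.
Dose = rate × time = 0.7208 R/h × 6.300 h = 4.541 R.

4.54 R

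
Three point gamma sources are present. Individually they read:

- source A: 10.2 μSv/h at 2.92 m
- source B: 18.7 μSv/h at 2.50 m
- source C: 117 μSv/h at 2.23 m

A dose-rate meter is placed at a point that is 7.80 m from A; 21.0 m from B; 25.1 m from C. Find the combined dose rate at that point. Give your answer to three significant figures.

2.62 μSv/h

Each source contributes Iᵢ·(dᵢ/rᵢ)²; contributions add.
A: 10.2 × (2.92/7.80)² = 1.429 μSv/h
B: 18.7 × (2.50/21.0)² = 0.2650 μSv/h
C: 117 × (2.23/25.1)² = 0.9235 μSv/h
Total = 1.429 + 0.2650 + 0.9235 = 2.618 μSv/h.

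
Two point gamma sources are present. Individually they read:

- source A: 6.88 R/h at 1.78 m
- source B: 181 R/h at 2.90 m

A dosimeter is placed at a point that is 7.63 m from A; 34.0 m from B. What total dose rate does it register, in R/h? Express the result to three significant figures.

1.69 R/h

By superposition, sum each source's inverse-square contribution:
A: 6.88 × (1.78/7.63)² = 0.3744 R/h
B: 181 × (2.90/34.0)² = 1.317 R/h
Total = 0.3744 + 1.317 = 1.691 R/h.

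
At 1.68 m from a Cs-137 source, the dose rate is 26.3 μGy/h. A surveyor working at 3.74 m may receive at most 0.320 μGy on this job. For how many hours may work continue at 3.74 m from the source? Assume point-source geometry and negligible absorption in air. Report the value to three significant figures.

0.0603 h

Intensity scales as (d₁/d₂)², so rate at 3.74 m:
26.3 × (1.68/3.74)² = 26.3 × 0.2018 = 5.307 μGy/h.
Stay time = 0.320 μGy ÷ 5.307 μGy/h = 0.06030 h.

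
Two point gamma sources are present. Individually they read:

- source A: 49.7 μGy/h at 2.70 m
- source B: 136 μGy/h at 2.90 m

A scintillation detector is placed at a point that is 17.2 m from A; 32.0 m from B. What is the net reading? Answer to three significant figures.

Each source contributes Iᵢ·(dᵢ/rᵢ)²; contributions add.
A: 49.7 × (2.70/17.2)² = 1.225 μGy/h
B: 136 × (2.90/32.0)² = 1.117 μGy/h
Total = 1.225 + 1.117 = 2.342 μGy/h.

2.34 μGy/h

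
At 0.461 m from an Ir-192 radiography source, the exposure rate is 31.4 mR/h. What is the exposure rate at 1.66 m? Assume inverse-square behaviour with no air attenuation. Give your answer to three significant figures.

2.42 mR/h

Applying the 1/r² law, the rate at 1.66 m is
31.4 × (0.461/1.66)² = 31.4 × 0.07712 = 2.422 mR/h.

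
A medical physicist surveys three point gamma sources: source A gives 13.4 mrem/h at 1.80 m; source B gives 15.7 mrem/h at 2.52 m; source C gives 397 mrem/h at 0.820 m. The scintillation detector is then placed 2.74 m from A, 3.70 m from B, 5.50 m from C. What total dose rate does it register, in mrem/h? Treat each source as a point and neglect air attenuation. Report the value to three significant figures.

21.9 mrem/h

Each source contributes Iᵢ·(dᵢ/rᵢ)²; contributions add.
A: 13.4 × (1.80/2.74)² = 5.783 mrem/h
B: 15.7 × (2.52/3.70)² = 7.283 mrem/h
C: 397 × (0.820/5.50)² = 8.825 mrem/h
Total = 5.783 + 7.283 + 8.825 = 21.89 mrem/h.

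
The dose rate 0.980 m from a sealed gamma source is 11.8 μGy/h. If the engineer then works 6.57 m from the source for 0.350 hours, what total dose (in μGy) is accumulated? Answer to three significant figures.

0.0919 μGy

Since intensity falls as 1/r², rate at 6.57 m:
11.8 × (0.980/6.57)² = 11.8 × 0.02225 = 0.2626 μGy/h.
Dose = rate × time = 0.2626 μGy/h × 0.3500 h = 0.09191 μGy.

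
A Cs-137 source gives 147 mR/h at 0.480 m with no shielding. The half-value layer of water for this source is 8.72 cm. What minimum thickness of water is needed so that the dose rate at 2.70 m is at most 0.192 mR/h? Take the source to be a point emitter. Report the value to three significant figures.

At 2.70 m, distance alone gives 147 × (0.480/2.70)² = 147 × 0.03160 = 4.645 mR/h.
Further attenuation needed: 4.645/0.192 = 24.19.
n = log₂(24.19) = 4.596 half-value layers.
Thickness = 4.596 × 8.72 cm = 40.08 cm.

40.1 cm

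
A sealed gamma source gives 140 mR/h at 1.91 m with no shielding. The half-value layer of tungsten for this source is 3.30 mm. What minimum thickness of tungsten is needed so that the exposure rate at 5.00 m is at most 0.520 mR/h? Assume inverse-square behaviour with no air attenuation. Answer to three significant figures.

17.5 mm

At 5.00 m, distance alone gives (1.91/5.00)² = 0.1459, so 140 × 0.1459 = 20.43 mR/h.
Further attenuation needed: 20.43/0.520 = 39.29.
n = log₂(39.29) = 5.296 half-value layers.
Thickness = 5.296 × 3.30 mm = 17.48 mm.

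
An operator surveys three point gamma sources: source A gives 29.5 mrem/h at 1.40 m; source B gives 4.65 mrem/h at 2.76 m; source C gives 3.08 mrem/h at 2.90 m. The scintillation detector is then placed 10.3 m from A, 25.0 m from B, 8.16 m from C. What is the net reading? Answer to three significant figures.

By superposition, sum each source's inverse-square contribution:
A: 29.5 × (1.40/10.3)² = 0.5450 mrem/h
B: 4.65 × (2.76/25.0)² = 0.05667 mrem/h
C: 3.08 × (2.90/8.16)² = 0.3890 mrem/h
Total = 0.5450 + 0.05667 + 0.3890 = 0.9907 mrem/h.

0.991 mrem/h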